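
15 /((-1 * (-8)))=15 /8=1.88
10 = 10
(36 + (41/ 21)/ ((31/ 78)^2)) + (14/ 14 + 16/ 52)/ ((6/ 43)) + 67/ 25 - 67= -86417323/ 13117650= -6.59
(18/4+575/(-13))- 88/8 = -1319/26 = -50.73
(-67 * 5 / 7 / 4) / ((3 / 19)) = -6365 / 84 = -75.77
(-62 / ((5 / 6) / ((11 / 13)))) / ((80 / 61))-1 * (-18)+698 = 868397 / 1300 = 668.00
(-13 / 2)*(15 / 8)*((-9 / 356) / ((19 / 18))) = 15795 / 54112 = 0.29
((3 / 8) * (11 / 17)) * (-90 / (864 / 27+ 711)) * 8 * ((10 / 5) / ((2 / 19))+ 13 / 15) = -59004 / 12631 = -4.67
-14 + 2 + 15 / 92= -1089 / 92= -11.84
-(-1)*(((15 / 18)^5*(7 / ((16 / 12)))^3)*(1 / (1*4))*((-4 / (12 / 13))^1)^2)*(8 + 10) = 4913.92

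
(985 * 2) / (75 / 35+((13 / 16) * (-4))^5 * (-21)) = 14120960 / 54595431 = 0.26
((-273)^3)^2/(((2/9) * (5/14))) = 26080531138487007/5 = 5216106227697401.40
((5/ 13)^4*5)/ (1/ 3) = 9375/ 28561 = 0.33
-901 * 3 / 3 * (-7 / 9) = 6307 / 9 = 700.78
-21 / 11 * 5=-105 / 11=-9.55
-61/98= -0.62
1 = 1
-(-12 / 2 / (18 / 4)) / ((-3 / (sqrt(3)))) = -4* sqrt(3) / 9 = -0.77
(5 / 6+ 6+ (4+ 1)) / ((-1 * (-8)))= 71 / 48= 1.48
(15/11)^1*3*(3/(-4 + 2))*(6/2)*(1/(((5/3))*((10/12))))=-729/55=-13.25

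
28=28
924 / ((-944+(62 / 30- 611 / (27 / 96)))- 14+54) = -3780 / 12577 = -0.30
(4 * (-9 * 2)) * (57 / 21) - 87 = -1977 / 7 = -282.43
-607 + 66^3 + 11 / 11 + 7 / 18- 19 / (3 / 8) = 5163115 / 18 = 286839.72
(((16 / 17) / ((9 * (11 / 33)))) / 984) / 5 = 2 / 31365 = 0.00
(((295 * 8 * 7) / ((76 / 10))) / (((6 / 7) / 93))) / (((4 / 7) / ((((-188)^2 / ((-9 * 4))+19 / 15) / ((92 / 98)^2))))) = -332303582330405 / 723672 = -459190879.75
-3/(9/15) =-5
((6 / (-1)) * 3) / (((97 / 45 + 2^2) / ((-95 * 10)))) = 769500 / 277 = 2777.98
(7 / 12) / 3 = 7 / 36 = 0.19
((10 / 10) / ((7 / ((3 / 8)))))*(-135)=-405 / 56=-7.23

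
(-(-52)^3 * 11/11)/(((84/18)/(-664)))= -140045568/7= -20006509.71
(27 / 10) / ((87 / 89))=801 / 290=2.76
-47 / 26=-1.81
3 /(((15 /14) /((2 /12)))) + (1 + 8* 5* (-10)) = -398.53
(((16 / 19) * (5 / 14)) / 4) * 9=90 / 133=0.68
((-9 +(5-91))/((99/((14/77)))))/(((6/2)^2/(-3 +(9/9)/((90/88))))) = 3458/88209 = 0.04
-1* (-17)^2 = -289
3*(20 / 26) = 30 / 13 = 2.31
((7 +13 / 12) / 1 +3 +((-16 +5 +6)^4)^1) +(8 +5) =7789 / 12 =649.08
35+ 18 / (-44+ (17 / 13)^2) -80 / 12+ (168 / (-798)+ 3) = 30.70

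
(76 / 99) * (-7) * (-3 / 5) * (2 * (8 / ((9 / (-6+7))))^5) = 34865152 / 9743085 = 3.58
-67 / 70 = -0.96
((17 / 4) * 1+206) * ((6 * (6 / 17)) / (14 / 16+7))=6728 / 119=56.54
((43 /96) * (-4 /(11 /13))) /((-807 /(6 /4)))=559 /142032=0.00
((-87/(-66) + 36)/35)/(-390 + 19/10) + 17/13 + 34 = 137155510/3884881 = 35.30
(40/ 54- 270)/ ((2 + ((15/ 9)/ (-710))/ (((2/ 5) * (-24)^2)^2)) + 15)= -152224727040/ 9610887143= -15.84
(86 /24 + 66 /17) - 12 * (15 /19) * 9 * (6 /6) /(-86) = 1409531 /166668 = 8.46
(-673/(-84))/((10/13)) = 8749/840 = 10.42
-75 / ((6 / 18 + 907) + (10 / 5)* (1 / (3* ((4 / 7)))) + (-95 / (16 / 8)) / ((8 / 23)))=-0.10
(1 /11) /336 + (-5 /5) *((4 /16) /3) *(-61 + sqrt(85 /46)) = 6263 /1232-sqrt(3910) /552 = 4.97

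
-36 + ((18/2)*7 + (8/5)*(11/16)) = 281/10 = 28.10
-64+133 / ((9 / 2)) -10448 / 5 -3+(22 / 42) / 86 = -57621469 / 27090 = -2127.04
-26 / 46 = -13 / 23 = -0.57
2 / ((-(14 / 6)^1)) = -0.86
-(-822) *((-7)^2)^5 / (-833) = -4738666422 / 17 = -278745083.65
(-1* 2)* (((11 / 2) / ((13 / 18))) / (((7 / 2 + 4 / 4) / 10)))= -440 / 13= -33.85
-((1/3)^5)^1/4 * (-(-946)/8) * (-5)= 2365/3888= 0.61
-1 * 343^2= -117649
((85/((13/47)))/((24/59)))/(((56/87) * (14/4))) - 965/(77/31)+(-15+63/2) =-8222889/224224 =-36.67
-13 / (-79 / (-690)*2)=-4485 / 79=-56.77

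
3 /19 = 0.16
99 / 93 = 33 / 31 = 1.06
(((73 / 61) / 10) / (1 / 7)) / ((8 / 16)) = 511 / 305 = 1.68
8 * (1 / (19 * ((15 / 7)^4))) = 19208 / 961875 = 0.02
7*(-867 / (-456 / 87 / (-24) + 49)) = -528003 / 4282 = -123.31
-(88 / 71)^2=-7744 / 5041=-1.54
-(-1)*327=327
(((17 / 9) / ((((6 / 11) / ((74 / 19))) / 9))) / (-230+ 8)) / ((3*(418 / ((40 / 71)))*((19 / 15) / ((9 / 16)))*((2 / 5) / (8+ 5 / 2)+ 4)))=-44625 / 1651866688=-0.00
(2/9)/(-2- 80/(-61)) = -61/189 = -0.32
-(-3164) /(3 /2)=6328 /3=2109.33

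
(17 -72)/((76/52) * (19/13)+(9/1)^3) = -9295/123562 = -0.08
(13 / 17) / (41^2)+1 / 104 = 29929 / 2972008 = 0.01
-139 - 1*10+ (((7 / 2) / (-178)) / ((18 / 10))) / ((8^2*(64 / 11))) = -1955414401 / 13123584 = -149.00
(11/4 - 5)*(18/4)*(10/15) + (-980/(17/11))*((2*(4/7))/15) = -11233/204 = -55.06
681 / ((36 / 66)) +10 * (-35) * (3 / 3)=1797 / 2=898.50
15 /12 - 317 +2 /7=-8833 /28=-315.46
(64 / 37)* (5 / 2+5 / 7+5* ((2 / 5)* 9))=9504 / 259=36.69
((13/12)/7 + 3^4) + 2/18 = 20479/252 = 81.27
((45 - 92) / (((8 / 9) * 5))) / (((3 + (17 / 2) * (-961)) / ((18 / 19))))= 3807 / 3102890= 0.00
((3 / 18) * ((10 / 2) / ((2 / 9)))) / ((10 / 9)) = 27 / 8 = 3.38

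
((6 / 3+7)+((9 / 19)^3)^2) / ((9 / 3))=141314790 / 47045881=3.00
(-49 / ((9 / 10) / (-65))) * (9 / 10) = 3185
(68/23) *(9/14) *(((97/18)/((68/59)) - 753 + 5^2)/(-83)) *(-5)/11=-4426745/587972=-7.53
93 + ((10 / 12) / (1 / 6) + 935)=1033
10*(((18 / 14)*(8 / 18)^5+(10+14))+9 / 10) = 11446063 / 45927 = 249.22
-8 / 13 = -0.62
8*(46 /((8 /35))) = 1610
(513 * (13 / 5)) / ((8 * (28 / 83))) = 553527 / 1120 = 494.22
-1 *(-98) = 98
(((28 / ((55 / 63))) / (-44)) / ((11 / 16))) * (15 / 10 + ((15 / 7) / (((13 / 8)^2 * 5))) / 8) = -164808 / 102245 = -1.61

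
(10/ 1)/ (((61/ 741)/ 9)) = 66690/ 61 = 1093.28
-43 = -43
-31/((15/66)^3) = -330088/125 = -2640.70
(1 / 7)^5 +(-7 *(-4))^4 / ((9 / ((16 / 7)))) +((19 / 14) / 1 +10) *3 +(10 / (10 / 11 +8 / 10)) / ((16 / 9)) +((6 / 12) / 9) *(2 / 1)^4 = 1973449448085 / 12638864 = 156141.36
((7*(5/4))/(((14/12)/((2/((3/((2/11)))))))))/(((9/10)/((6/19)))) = 200/627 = 0.32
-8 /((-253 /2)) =16 /253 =0.06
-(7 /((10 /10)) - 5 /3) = -16 /3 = -5.33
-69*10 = -690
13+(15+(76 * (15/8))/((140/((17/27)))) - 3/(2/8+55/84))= 242513/9576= 25.33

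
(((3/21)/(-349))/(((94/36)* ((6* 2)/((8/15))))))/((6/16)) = -32/1722315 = -0.00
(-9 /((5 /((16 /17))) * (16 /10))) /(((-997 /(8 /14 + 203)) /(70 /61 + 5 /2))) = 5707125 /7237223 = 0.79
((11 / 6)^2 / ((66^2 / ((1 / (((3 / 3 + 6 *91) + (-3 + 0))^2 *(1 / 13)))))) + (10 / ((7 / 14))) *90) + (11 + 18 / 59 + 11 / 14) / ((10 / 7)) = 204613638897403 / 113142251520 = 1808.46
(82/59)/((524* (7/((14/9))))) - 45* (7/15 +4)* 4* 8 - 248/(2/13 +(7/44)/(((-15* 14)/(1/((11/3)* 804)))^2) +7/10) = -12504448769349985267723/1860102942800716773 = -6722.45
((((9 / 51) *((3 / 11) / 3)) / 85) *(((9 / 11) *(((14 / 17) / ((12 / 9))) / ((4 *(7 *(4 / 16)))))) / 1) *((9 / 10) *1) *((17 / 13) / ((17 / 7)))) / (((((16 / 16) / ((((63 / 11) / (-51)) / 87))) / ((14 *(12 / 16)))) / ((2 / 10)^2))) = -750141 / 209548760135000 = -0.00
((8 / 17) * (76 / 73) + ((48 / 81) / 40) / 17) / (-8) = -41113 / 670140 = -0.06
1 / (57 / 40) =40 / 57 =0.70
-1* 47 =-47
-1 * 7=-7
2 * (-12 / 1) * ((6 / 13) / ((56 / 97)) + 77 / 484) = -23028 / 1001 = -23.00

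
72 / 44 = 18 / 11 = 1.64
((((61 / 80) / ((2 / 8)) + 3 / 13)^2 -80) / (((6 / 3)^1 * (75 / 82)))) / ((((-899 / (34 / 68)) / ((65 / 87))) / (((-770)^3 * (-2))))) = 87606870720523 / 6100614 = 14360336.64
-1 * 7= -7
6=6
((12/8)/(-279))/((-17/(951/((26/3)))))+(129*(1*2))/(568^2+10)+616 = 209486714267/340056236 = 616.04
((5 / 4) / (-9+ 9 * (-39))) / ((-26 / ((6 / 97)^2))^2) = -9 / 119691587912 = -0.00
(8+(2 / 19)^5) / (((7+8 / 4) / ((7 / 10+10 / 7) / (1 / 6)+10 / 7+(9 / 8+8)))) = 20.73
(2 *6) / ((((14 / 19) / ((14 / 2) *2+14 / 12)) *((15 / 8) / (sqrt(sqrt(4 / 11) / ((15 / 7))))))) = 1976 *11^(3 / 4) *sqrt(210) / 2475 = 69.88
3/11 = 0.27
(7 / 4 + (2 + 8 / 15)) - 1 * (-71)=4517 / 60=75.28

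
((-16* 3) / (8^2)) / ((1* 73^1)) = -3 / 292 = -0.01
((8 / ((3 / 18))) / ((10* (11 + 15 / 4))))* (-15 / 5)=-288 / 295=-0.98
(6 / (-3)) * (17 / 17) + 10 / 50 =-9 / 5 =-1.80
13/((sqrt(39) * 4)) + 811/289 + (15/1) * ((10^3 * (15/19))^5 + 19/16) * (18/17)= sqrt(39)/12 + 27884250000000124035227207/5724740888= 4870831806283164.48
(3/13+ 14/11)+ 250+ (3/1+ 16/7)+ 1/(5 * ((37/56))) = 47609566/185185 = 257.09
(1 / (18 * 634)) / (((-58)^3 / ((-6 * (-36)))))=-3 / 30925252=-0.00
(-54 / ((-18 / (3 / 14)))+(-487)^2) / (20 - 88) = -3487.79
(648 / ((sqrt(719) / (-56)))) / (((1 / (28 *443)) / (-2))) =900232704 *sqrt(719) / 719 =33573014.72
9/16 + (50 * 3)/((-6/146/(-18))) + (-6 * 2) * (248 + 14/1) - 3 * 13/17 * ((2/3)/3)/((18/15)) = 153137425/2448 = 62556.14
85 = 85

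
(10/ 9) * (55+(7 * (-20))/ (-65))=7430/ 117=63.50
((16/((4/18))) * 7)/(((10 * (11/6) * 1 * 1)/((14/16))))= 1323/55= 24.05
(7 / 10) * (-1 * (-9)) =6.30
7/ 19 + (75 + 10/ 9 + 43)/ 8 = 2609/ 171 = 15.26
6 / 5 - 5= -19 / 5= -3.80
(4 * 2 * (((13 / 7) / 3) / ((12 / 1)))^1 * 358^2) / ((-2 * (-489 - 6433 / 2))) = 3332264 / 466893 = 7.14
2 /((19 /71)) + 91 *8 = 13974 /19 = 735.47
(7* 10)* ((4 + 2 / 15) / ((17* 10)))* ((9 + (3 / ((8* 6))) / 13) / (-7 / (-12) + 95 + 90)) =406441 / 4921670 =0.08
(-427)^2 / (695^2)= 182329 / 483025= 0.38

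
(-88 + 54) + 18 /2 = -25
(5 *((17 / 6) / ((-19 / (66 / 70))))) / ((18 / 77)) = -2057 / 684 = -3.01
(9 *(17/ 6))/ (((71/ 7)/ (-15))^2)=562275/ 10082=55.77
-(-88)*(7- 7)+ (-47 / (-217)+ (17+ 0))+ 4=4604 / 217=21.22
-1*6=-6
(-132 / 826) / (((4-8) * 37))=33 / 30562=0.00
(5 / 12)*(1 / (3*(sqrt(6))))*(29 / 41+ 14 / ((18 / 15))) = 3805*sqrt(6) / 13284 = 0.70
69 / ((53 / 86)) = 5934 / 53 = 111.96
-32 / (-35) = 32 / 35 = 0.91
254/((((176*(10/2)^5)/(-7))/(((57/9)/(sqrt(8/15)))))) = -16891*sqrt(30)/3300000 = -0.03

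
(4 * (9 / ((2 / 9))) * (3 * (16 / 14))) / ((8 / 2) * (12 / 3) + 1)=3888 / 119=32.67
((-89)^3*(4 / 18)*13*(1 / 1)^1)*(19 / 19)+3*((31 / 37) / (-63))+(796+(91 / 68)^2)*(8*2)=-2023812.50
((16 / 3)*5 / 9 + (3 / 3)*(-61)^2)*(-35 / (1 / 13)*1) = -45748885 / 27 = -1694403.15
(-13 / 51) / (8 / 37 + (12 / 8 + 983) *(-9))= 962 / 33438711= 0.00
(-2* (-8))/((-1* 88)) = -2/11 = -0.18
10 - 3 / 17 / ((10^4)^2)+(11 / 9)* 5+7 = 353599999973 / 15300000000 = 23.11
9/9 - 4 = -3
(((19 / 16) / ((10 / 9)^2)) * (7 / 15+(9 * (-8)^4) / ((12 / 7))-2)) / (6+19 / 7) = 1158230367 / 488000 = 2373.42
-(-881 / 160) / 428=881 / 68480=0.01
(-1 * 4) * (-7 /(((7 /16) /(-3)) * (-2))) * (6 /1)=576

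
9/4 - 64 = -247/4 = -61.75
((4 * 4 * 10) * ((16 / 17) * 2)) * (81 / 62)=207360 / 527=393.47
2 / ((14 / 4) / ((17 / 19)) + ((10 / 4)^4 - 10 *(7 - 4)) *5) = 544 / 13389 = 0.04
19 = 19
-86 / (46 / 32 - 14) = 6.85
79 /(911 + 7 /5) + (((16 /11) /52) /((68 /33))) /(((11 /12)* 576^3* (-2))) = 5097379919639 /58871511908352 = 0.09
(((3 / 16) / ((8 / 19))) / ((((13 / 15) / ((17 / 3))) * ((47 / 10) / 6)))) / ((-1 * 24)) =-24225 / 156416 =-0.15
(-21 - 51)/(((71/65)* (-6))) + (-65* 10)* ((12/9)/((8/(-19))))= 440765/213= 2069.32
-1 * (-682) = 682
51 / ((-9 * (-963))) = 17 / 2889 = 0.01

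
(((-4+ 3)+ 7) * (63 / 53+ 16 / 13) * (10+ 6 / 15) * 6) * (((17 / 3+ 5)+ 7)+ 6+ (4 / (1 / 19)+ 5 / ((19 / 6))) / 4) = 39006.81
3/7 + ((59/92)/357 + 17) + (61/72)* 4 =2051363/98532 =20.82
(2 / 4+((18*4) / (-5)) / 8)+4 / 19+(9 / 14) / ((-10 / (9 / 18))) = -5967 / 5320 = -1.12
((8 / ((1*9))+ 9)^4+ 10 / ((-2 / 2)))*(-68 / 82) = -2131005454 / 269001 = -7921.92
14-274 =-260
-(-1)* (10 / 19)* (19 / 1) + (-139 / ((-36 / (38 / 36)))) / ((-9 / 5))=45115 / 5832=7.74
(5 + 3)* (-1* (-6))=48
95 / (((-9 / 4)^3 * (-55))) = 1216 / 8019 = 0.15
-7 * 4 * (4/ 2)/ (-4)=14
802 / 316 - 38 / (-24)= 3907 / 948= 4.12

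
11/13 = 0.85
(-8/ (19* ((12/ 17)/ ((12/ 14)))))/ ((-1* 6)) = 34/ 399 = 0.09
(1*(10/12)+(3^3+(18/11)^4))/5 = 3074903/439230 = 7.00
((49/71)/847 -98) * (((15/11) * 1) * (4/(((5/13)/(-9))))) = 1182043044/94501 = 12508.26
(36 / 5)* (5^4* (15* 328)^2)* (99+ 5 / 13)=140736009600000 / 13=10825846892307.69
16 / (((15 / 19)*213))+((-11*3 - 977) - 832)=-1841.90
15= 15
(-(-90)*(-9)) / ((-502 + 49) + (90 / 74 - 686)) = 14985 / 21049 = 0.71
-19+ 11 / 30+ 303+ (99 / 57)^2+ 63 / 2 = 1726753 / 5415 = 318.88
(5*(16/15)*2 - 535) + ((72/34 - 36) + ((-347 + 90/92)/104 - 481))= -254363767/243984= -1042.54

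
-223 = -223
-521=-521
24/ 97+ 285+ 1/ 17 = 285.31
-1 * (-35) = 35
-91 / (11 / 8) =-728 / 11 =-66.18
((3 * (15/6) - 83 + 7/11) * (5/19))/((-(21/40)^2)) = 71.48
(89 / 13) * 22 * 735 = 1439130 / 13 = 110702.31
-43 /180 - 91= -91.24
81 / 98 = 0.83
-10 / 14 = -5 / 7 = -0.71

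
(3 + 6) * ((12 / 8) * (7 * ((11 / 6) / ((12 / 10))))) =1155 / 8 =144.38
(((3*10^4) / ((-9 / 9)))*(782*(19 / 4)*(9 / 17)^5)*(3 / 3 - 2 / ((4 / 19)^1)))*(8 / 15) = 103217652000 / 4913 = 21009088.54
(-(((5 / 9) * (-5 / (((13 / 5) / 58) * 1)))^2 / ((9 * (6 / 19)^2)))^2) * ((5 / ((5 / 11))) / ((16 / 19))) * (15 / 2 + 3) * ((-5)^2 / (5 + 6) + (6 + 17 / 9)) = -1505449089887621826171875 / 59013955127088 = -25510052438.37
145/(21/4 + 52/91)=4060/163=24.91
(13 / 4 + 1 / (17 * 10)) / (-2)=-1107 / 680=-1.63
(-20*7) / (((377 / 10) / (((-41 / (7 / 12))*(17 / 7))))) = 1672800 / 2639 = 633.88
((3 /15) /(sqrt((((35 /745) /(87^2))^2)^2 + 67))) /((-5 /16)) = -10175119871688 * sqrt(27096544199280240023930077) /677413604982006000598251925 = -0.08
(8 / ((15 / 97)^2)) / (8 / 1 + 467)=75272 / 106875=0.70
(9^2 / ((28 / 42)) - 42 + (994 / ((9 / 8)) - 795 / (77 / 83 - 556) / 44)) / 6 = 1952299015 / 12162744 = 160.51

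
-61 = -61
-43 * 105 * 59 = -266385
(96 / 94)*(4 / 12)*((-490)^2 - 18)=3841312 / 47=81730.04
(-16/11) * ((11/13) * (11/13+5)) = -7.20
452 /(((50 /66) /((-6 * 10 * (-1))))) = 178992 /5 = 35798.40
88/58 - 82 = -2334/29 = -80.48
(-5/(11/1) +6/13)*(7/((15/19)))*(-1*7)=-931/2145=-0.43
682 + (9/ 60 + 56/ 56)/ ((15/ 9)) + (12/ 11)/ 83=62330797/ 91300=682.70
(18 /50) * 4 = 36 /25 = 1.44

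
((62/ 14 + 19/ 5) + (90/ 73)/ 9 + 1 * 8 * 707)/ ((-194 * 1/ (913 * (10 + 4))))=-13213350502/ 35405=-373205.78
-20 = -20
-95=-95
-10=-10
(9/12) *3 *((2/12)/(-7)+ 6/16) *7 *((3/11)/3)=177/352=0.50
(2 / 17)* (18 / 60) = 3 / 85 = 0.04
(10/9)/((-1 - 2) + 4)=10/9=1.11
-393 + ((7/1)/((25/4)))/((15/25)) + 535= 2158/15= 143.87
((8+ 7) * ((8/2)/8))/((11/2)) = 15/11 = 1.36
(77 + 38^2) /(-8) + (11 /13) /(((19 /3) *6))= -375643 /1976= -190.10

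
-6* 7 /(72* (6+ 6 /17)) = -119 /1296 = -0.09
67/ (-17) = -67/ 17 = -3.94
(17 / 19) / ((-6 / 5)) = -85 / 114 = -0.75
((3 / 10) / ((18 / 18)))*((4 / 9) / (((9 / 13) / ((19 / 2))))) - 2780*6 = -2251553 / 135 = -16678.17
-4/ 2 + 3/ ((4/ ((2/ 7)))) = -25/ 14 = -1.79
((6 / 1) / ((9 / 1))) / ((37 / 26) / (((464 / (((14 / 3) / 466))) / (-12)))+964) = 1405456 / 2032288599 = 0.00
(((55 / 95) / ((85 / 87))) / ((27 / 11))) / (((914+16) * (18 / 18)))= 3509 / 13517550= 0.00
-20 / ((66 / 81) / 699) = -188730 / 11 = -17157.27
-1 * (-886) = 886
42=42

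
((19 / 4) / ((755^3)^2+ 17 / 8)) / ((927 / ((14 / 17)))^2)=7448 / 367984060937484180032008377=0.00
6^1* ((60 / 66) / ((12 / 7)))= 35 / 11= 3.18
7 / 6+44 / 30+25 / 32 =1639 / 480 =3.41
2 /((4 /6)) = 3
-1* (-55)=55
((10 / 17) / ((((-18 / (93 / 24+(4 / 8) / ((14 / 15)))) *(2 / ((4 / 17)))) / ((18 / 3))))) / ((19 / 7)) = -65 / 1734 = -0.04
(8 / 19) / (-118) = -4 / 1121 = -0.00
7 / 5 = 1.40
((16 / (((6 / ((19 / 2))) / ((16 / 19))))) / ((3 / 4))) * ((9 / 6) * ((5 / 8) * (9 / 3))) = 80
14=14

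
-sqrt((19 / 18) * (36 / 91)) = -sqrt(3458) / 91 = -0.65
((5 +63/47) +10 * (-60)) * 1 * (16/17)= -446432/799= -558.74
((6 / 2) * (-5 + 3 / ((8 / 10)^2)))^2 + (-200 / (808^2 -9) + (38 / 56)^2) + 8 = 2185183229 / 233983232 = 9.34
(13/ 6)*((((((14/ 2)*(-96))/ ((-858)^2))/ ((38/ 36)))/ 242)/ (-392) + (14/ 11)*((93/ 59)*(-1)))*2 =-12983928899/ 1493543051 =-8.69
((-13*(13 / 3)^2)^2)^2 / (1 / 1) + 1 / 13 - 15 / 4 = 1211500425115861 / 341172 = 3550996052.18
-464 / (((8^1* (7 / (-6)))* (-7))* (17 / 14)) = -696 / 119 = -5.85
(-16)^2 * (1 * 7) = 1792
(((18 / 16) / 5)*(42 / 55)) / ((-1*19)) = -189 / 20900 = -0.01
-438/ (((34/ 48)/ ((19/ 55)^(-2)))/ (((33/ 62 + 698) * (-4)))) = 2754348458400/ 190247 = 14477749.76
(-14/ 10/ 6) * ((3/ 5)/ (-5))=7/ 250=0.03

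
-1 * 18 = -18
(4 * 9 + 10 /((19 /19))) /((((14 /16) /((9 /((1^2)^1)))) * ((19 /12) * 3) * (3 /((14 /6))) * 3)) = 1472 /57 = 25.82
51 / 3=17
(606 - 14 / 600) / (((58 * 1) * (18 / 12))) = 181793 / 26100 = 6.97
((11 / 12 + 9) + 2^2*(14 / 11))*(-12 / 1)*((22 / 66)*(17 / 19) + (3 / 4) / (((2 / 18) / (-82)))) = 99626.61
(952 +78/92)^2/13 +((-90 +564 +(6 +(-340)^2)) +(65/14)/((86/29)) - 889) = 766025985217/4139954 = 185032.49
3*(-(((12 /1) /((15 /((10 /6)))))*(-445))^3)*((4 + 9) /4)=18329194000 /9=2036577111.11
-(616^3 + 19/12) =-2804938771/12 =-233744897.58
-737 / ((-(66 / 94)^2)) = 148003 / 99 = 1494.98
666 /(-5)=-666 /5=-133.20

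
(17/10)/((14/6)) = 51/70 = 0.73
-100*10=-1000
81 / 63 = 9 / 7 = 1.29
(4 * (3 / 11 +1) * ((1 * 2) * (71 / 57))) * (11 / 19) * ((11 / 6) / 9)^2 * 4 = 962192 / 789507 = 1.22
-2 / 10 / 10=-1 / 50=-0.02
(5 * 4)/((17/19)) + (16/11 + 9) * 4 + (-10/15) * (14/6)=105382/1683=62.62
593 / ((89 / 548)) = 3651.28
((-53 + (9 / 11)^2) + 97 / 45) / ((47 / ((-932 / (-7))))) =-36375028 / 255915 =-142.14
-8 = -8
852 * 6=5112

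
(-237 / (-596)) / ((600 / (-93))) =-7347 / 119200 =-0.06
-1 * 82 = -82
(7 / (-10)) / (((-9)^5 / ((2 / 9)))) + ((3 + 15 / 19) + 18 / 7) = 2247996361 / 353408265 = 6.36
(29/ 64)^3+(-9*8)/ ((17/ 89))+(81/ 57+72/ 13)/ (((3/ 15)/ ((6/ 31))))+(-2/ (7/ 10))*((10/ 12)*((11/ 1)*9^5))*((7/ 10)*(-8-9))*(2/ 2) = 627973995099452317/ 34123022336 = 18403234.89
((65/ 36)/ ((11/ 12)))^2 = 4225/ 1089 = 3.88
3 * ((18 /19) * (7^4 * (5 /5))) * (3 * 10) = 3889620 /19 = 204716.84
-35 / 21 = -5 / 3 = -1.67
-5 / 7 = -0.71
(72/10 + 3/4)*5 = 159/4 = 39.75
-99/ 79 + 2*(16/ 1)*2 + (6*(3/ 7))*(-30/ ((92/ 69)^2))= 42811/ 2212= 19.35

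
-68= -68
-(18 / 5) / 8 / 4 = -9 / 80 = -0.11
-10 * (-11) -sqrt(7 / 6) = 110 -sqrt(42) / 6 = 108.92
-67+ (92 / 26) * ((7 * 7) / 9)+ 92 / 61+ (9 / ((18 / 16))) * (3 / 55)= -17974367 / 392535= -45.79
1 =1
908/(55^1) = 908/55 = 16.51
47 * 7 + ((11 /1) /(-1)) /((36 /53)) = 11261 /36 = 312.81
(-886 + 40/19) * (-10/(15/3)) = 1767.79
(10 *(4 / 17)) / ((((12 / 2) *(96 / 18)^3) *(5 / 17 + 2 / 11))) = 495 / 91136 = 0.01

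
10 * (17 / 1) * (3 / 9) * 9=510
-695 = -695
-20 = -20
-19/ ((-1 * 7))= 19/ 7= 2.71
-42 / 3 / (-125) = 14 / 125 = 0.11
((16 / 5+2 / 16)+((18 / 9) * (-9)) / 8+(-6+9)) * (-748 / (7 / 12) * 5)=-26126.57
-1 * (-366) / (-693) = -122 / 231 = -0.53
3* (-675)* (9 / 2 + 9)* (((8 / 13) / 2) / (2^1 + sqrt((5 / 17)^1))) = -413100 / 91 + 12150* sqrt(85) / 91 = -3308.60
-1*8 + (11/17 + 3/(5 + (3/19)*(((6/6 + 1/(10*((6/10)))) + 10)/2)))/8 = -159181/20264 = -7.86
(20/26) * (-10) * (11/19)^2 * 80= -968000/4693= -206.26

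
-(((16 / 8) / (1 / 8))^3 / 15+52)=-4876 / 15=-325.07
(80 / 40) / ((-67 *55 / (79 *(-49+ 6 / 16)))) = 30731 / 14740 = 2.08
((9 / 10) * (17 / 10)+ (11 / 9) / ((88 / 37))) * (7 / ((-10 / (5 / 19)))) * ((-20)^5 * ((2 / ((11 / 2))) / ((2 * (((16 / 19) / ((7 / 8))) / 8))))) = 180271000 / 99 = 1820919.19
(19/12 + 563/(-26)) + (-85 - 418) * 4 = -317003/156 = -2032.07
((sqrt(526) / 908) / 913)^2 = 263 / 343623816008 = 0.00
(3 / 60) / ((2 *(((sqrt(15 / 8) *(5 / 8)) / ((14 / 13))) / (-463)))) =-12964 *sqrt(30) / 4875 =-14.57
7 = 7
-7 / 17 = -0.41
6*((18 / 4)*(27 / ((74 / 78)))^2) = 29937843 / 1369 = 21868.40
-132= -132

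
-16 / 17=-0.94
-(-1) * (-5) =-5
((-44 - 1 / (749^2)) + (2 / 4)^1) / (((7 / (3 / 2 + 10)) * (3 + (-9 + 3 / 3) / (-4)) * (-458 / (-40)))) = -1122563047 / 899284603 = -1.25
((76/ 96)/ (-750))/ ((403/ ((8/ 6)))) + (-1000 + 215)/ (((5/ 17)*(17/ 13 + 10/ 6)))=-897.34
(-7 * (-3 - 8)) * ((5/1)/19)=385/19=20.26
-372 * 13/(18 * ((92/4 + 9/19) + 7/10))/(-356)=38285/1226331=0.03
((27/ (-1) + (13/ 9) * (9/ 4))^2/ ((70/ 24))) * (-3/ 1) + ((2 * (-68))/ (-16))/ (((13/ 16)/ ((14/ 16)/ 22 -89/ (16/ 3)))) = -3020375/ 4004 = -754.34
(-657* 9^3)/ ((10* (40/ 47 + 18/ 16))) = -90043164/ 3715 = -24237.73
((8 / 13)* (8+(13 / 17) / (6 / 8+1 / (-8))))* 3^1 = 18816 / 1105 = 17.03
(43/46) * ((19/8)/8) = 817/2944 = 0.28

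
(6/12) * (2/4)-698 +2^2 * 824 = 10393/4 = 2598.25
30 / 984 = 5 / 164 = 0.03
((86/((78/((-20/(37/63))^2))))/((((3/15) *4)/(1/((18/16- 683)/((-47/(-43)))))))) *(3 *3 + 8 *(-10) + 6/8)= 3494572200/19416527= 179.98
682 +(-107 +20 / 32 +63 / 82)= 189057 / 328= 576.39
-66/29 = -2.28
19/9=2.11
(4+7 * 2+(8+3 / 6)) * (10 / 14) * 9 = 2385 / 14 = 170.36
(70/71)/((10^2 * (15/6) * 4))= 7/7100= 0.00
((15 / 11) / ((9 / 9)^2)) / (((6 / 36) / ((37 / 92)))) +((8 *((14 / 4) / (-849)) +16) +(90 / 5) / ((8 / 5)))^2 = 2171010439693 / 2917802448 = 744.06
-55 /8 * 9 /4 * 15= -7425 /32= -232.03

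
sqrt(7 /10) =sqrt(70) /10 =0.84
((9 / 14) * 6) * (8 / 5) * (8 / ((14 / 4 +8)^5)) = 55296 / 225272005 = 0.00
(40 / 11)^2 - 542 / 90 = 7.20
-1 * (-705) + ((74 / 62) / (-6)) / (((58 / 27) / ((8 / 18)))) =704.96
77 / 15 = 5.13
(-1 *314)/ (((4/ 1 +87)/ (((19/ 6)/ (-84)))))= 2983/ 22932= 0.13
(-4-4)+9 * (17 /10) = 73 /10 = 7.30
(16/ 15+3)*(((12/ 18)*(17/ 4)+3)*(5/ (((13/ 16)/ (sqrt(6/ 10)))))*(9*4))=13664*sqrt(15)/ 13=4070.80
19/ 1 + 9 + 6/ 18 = 28.33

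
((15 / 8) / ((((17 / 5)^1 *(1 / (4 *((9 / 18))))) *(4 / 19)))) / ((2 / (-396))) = -141075 / 136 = -1037.32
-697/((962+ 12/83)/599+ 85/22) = -762360478/5982821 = -127.42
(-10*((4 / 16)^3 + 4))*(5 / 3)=-6425 / 96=-66.93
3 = 3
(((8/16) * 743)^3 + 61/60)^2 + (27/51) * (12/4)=643523393771392012793/244800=2628772033379869.33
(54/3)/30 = 3/5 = 0.60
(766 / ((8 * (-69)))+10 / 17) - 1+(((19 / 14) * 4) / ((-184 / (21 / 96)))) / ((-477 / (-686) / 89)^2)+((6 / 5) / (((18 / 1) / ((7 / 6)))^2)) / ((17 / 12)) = -1530577878407 / 14234214240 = -107.53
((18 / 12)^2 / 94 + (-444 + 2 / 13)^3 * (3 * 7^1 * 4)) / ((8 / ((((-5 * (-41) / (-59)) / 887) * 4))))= 1243793925661706535 / 86461651952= 14385498.05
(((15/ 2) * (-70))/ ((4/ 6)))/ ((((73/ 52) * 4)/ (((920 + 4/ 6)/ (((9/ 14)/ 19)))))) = -835712150/ 219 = -3816037.21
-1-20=-21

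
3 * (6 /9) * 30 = 60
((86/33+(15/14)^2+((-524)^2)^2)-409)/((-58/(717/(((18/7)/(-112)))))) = 116544842094238843/2871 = 40593814731535.65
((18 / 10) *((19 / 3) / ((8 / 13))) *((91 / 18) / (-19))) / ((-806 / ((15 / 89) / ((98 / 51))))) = 663 / 1236032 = 0.00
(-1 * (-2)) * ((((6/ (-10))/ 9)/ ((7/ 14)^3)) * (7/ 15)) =-112/ 225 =-0.50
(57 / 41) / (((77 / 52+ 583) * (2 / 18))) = 2964 / 138457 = 0.02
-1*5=-5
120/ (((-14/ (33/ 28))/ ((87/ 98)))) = -43065/ 4802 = -8.97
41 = 41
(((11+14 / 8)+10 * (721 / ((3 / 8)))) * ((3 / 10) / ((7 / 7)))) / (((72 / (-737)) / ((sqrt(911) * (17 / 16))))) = -2892607817 * sqrt(911) / 46080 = -1894681.76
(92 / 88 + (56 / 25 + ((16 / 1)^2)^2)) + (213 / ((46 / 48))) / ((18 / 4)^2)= 7462897249 / 113850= 65550.26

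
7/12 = 0.58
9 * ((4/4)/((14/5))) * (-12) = -270/7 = -38.57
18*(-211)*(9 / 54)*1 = -633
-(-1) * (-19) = -19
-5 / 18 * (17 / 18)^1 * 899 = -76415 / 324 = -235.85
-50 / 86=-25 / 43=-0.58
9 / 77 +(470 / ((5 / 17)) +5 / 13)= 1600100 / 1001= 1598.50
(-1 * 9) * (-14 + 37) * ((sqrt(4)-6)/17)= 828/17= 48.71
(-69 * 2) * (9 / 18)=-69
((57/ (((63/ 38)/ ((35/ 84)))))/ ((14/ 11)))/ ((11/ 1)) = 1805/ 1764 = 1.02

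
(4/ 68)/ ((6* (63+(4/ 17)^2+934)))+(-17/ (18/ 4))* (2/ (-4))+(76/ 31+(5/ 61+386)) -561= -1673026999141/ 9808015662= -170.58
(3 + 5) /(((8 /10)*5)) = 2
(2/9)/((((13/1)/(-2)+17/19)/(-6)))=152/639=0.24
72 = 72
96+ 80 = 176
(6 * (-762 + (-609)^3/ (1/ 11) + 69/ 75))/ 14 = -186339943506/ 175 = -1064799677.18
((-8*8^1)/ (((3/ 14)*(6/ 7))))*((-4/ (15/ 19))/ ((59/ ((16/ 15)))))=3813376/ 119475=31.92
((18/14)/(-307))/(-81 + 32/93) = 837/16119649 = 0.00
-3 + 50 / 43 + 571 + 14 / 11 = 269816 / 473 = 570.44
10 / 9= 1.11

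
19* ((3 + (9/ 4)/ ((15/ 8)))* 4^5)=408576/ 5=81715.20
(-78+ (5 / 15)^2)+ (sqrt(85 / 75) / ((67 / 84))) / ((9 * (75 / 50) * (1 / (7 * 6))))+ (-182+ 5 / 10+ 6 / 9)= -4657 / 18+ 784 * sqrt(255) / 3015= -254.57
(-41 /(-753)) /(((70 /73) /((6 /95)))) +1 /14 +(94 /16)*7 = 275076019 /6676600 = 41.20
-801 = -801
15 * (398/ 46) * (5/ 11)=14925/ 253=58.99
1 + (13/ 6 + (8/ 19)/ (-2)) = 337/ 114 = 2.96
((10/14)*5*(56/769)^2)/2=5600/591361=0.01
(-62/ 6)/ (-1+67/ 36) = -12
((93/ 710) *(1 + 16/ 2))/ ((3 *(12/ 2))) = 0.07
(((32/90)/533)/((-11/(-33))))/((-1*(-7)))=16/55965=0.00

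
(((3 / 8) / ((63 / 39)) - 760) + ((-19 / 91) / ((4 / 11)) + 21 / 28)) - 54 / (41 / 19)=-23419231 / 29848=-784.62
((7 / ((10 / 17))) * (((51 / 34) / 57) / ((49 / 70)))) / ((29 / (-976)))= -15.06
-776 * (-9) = 6984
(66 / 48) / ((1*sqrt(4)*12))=11 / 192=0.06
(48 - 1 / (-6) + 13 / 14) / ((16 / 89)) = 273.09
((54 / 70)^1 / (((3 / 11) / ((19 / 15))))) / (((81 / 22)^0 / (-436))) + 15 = -270747 / 175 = -1547.13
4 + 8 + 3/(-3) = 11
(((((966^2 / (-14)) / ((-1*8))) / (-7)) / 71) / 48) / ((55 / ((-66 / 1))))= 4761 / 11360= 0.42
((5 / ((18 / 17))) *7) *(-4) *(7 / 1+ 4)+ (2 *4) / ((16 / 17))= -26027 / 18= -1445.94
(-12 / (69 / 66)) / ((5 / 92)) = -1056 / 5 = -211.20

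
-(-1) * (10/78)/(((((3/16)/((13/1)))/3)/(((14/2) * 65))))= 36400/3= 12133.33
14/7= 2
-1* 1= -1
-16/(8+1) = -16/9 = -1.78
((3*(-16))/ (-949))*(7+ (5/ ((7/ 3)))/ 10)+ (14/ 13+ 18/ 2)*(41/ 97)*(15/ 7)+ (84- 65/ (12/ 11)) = 33.91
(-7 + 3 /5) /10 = -16 /25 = -0.64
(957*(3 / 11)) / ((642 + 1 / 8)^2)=16704 / 26388769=0.00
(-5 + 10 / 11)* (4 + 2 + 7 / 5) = -333 / 11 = -30.27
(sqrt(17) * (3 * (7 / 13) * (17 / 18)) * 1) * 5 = 595 * sqrt(17) / 78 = 31.45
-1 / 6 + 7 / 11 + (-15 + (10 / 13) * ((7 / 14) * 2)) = -11807 / 858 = -13.76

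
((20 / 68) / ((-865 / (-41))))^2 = 1681 / 8649481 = 0.00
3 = 3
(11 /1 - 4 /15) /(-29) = -161 /435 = -0.37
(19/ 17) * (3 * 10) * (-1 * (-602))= 343140/ 17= 20184.71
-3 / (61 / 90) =-270 / 61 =-4.43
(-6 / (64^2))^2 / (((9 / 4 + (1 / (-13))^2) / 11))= 16731 / 1599078400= 0.00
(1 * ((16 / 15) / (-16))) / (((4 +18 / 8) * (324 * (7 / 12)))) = -4 / 70875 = -0.00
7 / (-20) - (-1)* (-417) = -8347 / 20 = -417.35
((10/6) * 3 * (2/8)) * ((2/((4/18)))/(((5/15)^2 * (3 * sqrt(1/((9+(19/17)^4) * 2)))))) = 135 * sqrt(441005)/578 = 155.11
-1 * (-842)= 842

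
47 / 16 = 2.94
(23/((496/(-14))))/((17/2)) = -161/2108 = -0.08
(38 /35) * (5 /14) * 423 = 8037 /49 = 164.02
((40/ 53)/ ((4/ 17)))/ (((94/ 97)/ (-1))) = -8245/ 2491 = -3.31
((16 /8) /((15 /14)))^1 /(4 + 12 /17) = 119 /300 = 0.40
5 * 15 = 75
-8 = -8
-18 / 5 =-3.60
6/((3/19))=38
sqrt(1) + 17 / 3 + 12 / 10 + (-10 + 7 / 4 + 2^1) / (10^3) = 3773 / 480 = 7.86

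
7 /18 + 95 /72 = 41 /24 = 1.71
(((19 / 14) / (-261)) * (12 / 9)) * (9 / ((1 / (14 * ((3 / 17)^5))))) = -6156 / 41175853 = -0.00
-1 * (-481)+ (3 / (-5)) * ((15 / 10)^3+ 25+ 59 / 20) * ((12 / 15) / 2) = 473.48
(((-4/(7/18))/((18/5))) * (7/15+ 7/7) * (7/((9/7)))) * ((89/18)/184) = -6853/11178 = -0.61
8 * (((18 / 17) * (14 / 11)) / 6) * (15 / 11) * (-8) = -40320 / 2057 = -19.60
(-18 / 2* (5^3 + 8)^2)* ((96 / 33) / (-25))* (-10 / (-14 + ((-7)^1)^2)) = -1455552 / 275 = -5292.92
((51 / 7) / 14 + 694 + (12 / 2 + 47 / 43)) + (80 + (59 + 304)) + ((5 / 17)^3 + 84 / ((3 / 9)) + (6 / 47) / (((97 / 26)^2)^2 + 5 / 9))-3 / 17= 1085779647289399681275 / 777521209056904186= 1396.46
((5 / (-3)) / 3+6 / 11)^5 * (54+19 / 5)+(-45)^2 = 96287742552086 / 47549502495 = 2025.00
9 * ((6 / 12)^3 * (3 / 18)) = 3 / 16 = 0.19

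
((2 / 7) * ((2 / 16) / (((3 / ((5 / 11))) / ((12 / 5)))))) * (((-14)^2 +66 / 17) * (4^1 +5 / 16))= 117231 / 10472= 11.19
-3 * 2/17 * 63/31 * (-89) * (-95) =-3195990/527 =-6064.50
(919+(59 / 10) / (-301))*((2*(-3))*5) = -8298393 / 301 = -27569.41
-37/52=-0.71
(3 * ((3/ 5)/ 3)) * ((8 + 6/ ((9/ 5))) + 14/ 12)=15/ 2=7.50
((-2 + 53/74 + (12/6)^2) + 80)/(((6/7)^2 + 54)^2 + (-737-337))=14696521/341469300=0.04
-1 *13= -13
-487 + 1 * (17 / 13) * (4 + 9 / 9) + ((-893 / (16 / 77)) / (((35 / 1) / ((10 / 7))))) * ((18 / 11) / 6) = -384603 / 728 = -528.30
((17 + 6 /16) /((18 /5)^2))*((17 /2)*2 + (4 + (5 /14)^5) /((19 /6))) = 324293390525 /13243378176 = 24.49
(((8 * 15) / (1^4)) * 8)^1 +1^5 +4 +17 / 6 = 967.83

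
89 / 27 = 3.30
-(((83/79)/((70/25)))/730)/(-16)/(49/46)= 1909/63298592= 0.00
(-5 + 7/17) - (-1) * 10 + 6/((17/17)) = 194/17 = 11.41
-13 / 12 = -1.08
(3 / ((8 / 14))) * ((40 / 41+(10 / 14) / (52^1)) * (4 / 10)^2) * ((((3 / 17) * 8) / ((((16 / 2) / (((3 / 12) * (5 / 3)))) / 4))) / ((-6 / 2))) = -2953 / 36244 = -0.08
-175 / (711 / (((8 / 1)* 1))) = -1400 / 711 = -1.97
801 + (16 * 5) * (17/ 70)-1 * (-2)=5757/ 7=822.43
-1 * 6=-6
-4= -4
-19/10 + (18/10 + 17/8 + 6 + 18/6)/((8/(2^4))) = 479/20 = 23.95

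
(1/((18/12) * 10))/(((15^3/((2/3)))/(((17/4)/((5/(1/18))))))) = 17/27337500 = 0.00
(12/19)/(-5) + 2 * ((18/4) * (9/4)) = 7647/380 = 20.12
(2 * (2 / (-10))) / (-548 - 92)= 1 / 1600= 0.00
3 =3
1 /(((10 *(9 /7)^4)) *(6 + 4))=0.00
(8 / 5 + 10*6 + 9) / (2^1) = 353 / 10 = 35.30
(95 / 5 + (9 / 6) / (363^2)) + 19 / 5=10014449 / 439230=22.80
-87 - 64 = -151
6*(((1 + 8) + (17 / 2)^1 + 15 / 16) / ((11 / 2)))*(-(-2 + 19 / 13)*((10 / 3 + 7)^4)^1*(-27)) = -1907070865 / 572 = -3334039.97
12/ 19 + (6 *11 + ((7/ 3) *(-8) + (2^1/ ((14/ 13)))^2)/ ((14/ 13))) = 2052889/ 39102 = 52.50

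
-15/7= -2.14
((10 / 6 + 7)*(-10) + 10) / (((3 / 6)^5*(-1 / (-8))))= -58880 / 3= -19626.67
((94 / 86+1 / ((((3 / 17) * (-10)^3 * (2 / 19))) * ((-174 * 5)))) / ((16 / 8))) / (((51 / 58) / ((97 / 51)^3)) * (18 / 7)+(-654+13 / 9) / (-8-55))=14107455805923711 / 275845961256400000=0.05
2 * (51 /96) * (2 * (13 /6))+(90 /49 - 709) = -1652419 /2352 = -702.56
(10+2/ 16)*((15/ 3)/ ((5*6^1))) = 27/ 16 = 1.69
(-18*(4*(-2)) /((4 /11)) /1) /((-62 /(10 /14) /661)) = -654390 /217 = -3015.62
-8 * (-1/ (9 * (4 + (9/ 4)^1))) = 32/ 225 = 0.14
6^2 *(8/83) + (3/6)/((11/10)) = 3583/913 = 3.92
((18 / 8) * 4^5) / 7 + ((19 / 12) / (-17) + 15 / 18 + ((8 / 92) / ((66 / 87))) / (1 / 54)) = 121417717 / 361284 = 336.07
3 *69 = 207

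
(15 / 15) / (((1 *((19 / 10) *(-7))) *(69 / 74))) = -740 / 9177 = -0.08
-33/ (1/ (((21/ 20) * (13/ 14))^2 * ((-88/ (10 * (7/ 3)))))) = 1656369/ 14000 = 118.31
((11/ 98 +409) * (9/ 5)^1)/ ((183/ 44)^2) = 38810024/ 911645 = 42.57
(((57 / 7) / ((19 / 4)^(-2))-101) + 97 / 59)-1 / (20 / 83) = 2650379 / 33040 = 80.22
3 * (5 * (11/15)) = 11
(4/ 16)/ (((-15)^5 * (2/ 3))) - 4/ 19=-8100019/ 38475000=-0.21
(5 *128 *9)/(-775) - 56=-9832/155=-63.43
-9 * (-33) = 297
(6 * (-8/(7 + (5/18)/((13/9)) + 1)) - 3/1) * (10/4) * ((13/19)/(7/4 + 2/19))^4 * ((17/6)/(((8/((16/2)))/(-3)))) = 97728887360/28063045431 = 3.48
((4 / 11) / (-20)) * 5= -1 / 11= -0.09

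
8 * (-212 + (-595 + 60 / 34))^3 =-20521313614152 / 4913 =-4176941505.02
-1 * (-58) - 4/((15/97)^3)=-3454942/3375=-1023.69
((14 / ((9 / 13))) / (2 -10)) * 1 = -91 / 36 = -2.53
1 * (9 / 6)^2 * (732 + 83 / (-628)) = 4136517 / 2512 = 1646.70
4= 4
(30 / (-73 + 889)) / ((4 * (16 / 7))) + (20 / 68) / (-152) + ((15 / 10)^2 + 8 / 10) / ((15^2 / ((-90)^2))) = 90793149 / 826880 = 109.80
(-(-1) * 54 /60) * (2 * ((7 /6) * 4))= 42 /5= 8.40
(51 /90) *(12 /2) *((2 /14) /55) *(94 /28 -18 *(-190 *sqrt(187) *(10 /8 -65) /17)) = 799 /26950 -8721 *sqrt(187) /77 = -1548.77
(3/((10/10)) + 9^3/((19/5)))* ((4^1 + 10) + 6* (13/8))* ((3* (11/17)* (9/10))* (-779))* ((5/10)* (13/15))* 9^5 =-109580927125527/680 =-161148422243.42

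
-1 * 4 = -4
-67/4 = -16.75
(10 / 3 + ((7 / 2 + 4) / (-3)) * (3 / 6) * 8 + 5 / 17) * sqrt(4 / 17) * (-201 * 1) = 43550 * sqrt(17) / 289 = 621.32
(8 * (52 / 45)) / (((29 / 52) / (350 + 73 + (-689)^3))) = -7075445308672 / 1305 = -5421797171.40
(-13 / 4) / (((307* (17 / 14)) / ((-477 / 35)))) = 6201 / 52190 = 0.12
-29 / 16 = -1.81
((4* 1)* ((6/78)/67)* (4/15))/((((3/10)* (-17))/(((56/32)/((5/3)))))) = -56/222105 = -0.00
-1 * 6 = -6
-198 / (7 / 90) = -17820 / 7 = -2545.71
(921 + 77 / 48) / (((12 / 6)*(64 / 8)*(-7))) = -44285 / 5376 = -8.24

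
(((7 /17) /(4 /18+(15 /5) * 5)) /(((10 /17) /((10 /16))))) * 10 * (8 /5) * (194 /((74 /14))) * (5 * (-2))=-168.78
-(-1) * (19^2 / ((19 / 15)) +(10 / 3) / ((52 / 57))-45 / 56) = 209555 / 728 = 287.85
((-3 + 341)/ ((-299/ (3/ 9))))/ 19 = -26/ 1311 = -0.02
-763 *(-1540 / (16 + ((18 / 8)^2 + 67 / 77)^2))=356694711296 / 15541333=22951.36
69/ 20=3.45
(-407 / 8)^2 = 2588.27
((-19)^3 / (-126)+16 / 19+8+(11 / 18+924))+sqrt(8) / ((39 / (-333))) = 394168 / 399 - 222 * sqrt(2) / 13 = 963.74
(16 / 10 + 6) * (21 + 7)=1064 / 5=212.80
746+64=810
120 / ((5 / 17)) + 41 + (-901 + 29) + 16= -407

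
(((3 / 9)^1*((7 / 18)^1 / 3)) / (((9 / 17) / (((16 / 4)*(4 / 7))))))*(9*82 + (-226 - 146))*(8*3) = 132736 / 81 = 1638.72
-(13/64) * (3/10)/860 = -39/550400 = -0.00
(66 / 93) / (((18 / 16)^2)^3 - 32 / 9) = -0.46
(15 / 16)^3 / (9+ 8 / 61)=205875 / 2281472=0.09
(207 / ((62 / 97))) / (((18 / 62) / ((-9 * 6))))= -60237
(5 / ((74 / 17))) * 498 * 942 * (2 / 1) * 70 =2791240200 / 37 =75438924.32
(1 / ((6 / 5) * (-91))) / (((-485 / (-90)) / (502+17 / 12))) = -0.86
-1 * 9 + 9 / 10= -81 / 10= -8.10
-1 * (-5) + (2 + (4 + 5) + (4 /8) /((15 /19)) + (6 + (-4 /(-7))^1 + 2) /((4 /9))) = 7543 /210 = 35.92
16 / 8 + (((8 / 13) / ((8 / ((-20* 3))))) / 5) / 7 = 170 / 91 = 1.87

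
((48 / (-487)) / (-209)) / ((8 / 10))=60 / 101783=0.00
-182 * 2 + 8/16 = -727/2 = -363.50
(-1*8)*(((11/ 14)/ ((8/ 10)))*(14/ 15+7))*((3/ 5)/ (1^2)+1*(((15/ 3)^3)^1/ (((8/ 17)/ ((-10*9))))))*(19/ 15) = 566245163/ 300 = 1887483.88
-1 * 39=-39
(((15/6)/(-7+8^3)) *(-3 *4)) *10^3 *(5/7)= -30000/707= -42.43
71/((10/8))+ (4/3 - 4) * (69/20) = 238/5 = 47.60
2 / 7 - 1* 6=-5.71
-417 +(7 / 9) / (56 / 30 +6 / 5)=-57511 / 138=-416.75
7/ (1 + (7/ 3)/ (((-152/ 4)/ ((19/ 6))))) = 252/ 29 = 8.69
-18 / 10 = -9 / 5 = -1.80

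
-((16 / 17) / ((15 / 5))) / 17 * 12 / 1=-64 / 289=-0.22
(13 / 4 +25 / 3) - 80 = -821 / 12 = -68.42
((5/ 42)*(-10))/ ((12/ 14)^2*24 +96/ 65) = -11375/ 182592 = -0.06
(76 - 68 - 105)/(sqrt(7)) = -36.66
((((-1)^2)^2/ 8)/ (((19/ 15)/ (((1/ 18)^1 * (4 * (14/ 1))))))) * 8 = 140/ 57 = 2.46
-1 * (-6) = 6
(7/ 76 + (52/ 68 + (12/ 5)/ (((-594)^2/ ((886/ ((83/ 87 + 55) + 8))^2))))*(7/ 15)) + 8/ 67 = 5837664738867782/ 10259872950638025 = 0.57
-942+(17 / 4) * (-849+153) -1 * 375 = -4275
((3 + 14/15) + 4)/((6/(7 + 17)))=476/15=31.73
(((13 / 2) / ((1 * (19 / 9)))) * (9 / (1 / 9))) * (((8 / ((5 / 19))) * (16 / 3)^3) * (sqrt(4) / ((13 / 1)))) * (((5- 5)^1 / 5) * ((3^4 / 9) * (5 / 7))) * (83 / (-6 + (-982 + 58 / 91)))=0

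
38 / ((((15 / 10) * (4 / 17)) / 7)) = 2261 / 3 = 753.67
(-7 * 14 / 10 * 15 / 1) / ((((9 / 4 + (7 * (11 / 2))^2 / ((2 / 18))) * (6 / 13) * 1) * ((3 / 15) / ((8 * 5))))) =-25480 / 5337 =-4.77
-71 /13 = -5.46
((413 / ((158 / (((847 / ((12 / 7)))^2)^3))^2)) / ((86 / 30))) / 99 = 354245853096662502487726766415490905598630902515 / 28713017575143899136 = 12337465129521035788073510000.00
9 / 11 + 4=53 / 11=4.82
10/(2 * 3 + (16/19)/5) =475/293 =1.62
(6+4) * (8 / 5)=16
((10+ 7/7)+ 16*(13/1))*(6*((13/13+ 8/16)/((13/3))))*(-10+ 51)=242433/13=18648.69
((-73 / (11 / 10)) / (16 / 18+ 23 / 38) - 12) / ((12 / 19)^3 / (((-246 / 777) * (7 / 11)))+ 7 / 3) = -3664846008 / 70346353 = -52.10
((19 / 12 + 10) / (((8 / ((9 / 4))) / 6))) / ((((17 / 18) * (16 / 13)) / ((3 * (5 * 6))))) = 1513.45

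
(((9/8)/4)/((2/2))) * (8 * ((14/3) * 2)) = 21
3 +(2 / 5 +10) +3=82 / 5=16.40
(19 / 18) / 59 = 19 / 1062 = 0.02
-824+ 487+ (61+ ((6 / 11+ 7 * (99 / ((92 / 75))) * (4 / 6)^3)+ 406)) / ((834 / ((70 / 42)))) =-212519827 / 633006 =-335.73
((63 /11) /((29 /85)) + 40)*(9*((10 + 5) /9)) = 271725 /319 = 851.80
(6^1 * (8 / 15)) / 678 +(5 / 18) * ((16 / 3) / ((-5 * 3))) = -4304 / 45765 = -0.09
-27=-27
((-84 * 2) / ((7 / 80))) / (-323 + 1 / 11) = 220 / 37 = 5.95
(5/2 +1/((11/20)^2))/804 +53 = 10313509/194568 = 53.01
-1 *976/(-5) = 976/5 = 195.20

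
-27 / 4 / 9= -3 / 4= -0.75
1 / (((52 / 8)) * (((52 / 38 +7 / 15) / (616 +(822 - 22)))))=807120 / 6799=118.71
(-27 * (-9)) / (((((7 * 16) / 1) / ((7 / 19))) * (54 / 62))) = 279 / 304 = 0.92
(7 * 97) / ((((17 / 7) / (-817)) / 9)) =-34948809 / 17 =-2055812.29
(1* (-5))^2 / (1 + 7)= 25 / 8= 3.12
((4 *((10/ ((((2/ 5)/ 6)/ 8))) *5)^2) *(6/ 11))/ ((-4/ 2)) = -432000000/ 11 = -39272727.27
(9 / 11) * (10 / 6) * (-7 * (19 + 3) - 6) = -2400 / 11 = -218.18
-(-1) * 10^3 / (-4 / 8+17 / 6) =428.57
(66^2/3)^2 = 2108304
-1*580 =-580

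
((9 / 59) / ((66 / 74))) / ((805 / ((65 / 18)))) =481 / 626934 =0.00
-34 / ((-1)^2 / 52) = -1768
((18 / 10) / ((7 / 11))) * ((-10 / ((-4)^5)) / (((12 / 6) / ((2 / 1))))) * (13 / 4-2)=495 / 14336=0.03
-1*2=-2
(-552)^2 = 304704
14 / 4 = 7 / 2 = 3.50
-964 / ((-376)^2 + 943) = -0.01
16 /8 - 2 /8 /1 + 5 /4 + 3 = 6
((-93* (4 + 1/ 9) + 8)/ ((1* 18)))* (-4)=2246/ 27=83.19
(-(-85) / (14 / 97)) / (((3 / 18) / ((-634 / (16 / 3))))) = -23522985 / 56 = -420053.30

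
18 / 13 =1.38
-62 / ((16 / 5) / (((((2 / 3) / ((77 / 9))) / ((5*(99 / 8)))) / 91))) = -0.00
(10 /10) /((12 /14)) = 7 /6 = 1.17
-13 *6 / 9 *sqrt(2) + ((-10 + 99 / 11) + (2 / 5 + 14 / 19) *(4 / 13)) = -26 *sqrt(2) / 3 - 803 / 1235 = -12.91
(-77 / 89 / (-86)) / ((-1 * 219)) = -77 / 1676226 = -0.00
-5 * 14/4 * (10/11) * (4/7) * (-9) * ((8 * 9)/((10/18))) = 116640/11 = 10603.64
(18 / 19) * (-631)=-597.79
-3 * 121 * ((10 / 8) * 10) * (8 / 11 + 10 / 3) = -18425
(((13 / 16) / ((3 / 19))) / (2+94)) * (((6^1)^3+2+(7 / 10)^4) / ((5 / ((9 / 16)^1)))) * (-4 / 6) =-0.88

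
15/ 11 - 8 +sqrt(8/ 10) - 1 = -84/ 11 +2 * sqrt(5)/ 5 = -6.74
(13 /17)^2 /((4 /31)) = 5239 /1156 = 4.53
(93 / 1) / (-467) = -0.20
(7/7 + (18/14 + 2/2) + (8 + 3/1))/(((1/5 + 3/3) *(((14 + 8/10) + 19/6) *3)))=2500/11319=0.22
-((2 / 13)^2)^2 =-0.00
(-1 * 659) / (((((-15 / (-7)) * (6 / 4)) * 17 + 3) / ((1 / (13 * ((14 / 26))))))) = -1318 / 807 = -1.63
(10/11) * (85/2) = 425/11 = 38.64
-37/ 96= -0.39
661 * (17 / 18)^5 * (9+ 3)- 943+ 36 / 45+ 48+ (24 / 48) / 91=362963525191 / 71646120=5066.06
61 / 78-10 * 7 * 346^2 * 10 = -6536493539 / 78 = -83801199.22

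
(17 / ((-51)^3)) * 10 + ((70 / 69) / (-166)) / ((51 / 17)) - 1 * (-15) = 223389470 / 14895927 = 15.00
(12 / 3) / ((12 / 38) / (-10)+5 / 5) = 95 / 23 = 4.13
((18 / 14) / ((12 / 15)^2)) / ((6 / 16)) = 75 / 14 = 5.36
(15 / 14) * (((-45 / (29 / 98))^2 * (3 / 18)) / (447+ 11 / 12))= 333396 / 36163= 9.22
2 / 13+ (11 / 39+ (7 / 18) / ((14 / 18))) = 73 / 78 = 0.94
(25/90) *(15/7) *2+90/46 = 1520/483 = 3.15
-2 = -2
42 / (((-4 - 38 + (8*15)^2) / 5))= 35 / 2393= 0.01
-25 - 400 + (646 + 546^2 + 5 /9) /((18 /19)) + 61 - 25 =51025379 /162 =314971.48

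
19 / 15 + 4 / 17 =1.50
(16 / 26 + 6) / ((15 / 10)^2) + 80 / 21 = 5528 / 819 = 6.75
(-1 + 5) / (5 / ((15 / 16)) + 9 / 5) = 60 / 107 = 0.56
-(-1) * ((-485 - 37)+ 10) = -512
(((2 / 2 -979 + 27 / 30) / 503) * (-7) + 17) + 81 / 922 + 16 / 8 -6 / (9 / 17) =74268643 / 3478245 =21.35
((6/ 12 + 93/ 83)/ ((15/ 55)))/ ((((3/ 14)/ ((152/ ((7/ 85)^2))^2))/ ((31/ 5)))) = 22125828072392000/ 256221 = 86354467714.95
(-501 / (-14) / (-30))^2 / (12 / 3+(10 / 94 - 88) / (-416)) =34080358 / 100865275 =0.34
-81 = -81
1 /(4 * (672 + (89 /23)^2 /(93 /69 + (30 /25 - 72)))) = 183701 /493629868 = 0.00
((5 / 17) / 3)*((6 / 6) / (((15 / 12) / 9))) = 12 / 17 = 0.71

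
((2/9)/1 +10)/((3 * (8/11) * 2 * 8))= 253/864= 0.29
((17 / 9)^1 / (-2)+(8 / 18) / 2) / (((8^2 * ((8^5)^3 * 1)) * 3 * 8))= -13 / 972777519512027136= -0.00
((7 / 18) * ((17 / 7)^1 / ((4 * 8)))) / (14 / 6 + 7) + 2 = 2.00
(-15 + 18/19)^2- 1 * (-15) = 76704/361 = 212.48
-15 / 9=-5 / 3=-1.67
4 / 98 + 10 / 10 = 51 / 49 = 1.04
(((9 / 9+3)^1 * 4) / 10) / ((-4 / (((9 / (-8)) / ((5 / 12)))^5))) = 14348907 / 250000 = 57.40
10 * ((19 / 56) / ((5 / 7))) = 19 / 4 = 4.75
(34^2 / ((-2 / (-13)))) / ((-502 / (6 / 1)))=-22542 / 251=-89.81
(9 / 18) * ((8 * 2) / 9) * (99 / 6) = 44 / 3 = 14.67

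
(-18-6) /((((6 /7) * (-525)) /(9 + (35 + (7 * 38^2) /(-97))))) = -4672 /1455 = -3.21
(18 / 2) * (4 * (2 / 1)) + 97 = 169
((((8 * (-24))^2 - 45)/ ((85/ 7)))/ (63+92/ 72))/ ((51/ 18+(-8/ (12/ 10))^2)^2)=1503098856/ 71221547345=0.02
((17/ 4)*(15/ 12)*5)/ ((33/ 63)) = 8925/ 176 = 50.71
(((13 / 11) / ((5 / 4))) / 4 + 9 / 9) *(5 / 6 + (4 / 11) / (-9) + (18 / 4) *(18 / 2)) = 277984 / 5445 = 51.05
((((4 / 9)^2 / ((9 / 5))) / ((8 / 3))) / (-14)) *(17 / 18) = -85 / 30618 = -0.00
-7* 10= -70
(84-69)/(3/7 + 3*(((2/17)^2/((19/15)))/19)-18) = -3651515/4277069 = -0.85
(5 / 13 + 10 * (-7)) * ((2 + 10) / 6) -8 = -1914 / 13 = -147.23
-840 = -840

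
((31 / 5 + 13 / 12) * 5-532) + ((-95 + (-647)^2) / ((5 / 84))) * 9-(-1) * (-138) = 3796720993 / 60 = 63278683.22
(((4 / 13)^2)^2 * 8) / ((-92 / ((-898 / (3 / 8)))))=3678208 / 1970709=1.87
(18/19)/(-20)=-0.05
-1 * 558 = -558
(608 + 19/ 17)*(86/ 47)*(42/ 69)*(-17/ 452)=-3116855/ 122153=-25.52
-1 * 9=-9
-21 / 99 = -7 / 33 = -0.21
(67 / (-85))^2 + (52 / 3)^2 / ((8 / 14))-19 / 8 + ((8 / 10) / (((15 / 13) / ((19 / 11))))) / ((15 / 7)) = 15008843107 / 28611000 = 524.58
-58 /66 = -29 /33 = -0.88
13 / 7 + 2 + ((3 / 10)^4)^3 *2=13500003720087 / 3500000000000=3.86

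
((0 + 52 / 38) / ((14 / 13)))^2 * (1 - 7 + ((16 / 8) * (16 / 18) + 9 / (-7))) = -9910667 / 1114407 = -8.89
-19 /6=-3.17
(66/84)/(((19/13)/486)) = 34749/133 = 261.27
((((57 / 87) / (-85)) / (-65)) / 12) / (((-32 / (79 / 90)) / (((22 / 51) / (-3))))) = 16511 / 423609264000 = 0.00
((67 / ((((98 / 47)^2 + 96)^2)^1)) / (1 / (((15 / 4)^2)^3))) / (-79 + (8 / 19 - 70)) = -23585556888421875 / 189389360303243264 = -0.12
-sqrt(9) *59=-177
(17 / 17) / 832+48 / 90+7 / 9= 49133 / 37440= 1.31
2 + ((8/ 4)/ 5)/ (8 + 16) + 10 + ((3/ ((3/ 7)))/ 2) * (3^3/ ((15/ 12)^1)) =5257/ 60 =87.62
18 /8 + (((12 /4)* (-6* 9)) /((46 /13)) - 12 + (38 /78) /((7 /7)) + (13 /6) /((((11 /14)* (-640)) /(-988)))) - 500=-289846899 /526240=-550.79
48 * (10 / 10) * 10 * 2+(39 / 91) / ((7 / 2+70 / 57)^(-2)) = 4200223 / 4332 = 969.58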